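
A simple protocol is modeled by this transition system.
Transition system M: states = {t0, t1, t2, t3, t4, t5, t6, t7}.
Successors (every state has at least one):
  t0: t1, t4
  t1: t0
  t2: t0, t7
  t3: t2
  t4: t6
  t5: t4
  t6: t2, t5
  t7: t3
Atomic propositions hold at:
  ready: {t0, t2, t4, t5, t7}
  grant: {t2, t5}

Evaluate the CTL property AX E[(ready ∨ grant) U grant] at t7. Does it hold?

Sat(ready ∨ grant) = {t0, t2, t4, t5, t7}
E[(ready ∨ grant) U grant]: least fixpoint, start Z0 = Sat(grant) = {t2, t5}, add states in Sat(ready ∨ grant) with some successor in Z. Already a fixed point.
Sat(E[(ready ∨ grant) U grant]) = {t2, t5}
Sat(AX E[(ready ∨ grant) U grant]) = {s : every successor in {t2, t5}} = {t3, t6}
t7 ∉ Sat(AX E[(ready ∨ grant) U grant]) = {t3, t6}, so the formula does not hold at t7.

No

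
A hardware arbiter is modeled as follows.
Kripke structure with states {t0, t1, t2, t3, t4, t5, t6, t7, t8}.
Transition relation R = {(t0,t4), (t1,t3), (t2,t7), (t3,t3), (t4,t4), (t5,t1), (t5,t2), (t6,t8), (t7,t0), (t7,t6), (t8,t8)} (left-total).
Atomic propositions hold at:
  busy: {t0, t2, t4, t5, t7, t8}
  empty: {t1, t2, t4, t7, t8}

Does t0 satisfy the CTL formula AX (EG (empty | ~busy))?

Sat(~busy) = {t1, t3, t6}
Sat(empty | ~busy) = {t1, t2, t3, t4, t6, t7, t8}
EG (empty | ~busy): greatest fixpoint, start Z0 = {t1, t2, t3, t4, t6, t7, t8}, keep only states in Sat with some successor in Z. Already a fixed point.
Sat(EG (empty | ~busy)) = {t1, t2, t3, t4, t6, t7, t8}
Sat(AX (EG (empty | ~busy))) = {s : every successor in {t1, t2, t3, t4, t6, t7, t8}} = {t0, t1, t2, t3, t4, t5, t6, t8}
t0 ∈ Sat(AX (EG (empty | ~busy))) = {t0, t1, t2, t3, t4, t5, t6, t8}, so the formula holds at t0.

Yes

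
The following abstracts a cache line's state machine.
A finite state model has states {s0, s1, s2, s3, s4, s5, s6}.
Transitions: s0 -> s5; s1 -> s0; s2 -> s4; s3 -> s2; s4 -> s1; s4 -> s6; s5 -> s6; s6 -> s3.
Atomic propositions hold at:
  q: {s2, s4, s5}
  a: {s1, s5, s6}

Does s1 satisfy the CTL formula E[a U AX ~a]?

Sat(~a) = {s0, s2, s3, s4}
Sat(AX ~a) = {s : every successor in {s0, s2, s3, s4}} = {s1, s2, s3, s6}
E[a U AX ~a]: least fixpoint, start Z0 = Sat(AX ~a) = {s1, s2, s3, s6}, add states in Sat(a) with some successor in Z. Z1 = {s1, s2, s3, s5, s6}; fixed.
Sat(E[a U AX ~a]) = {s1, s2, s3, s5, s6}
s1 ∈ Sat(E[a U AX ~a]) = {s1, s2, s3, s5, s6}, so the formula holds at s1.

Yes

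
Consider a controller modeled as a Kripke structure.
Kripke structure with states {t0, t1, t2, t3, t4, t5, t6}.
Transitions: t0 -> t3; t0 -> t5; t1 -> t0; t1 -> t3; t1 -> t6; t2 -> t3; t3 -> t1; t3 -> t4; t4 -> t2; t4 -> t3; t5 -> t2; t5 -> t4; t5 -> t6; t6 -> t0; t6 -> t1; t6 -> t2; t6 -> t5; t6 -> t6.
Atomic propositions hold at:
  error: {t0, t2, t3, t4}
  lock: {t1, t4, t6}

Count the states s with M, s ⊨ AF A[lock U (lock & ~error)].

2

Sat(~error) = {t1, t5, t6}
Sat(lock & ~error) = {t1, t6}
A[lock U (lock & ~error)]: least fixpoint, start Z0 = Sat((lock & ~error)) = {t1, t6}, add states in Sat(lock) with every successor in Z. Already a fixed point.
Sat(A[lock U (lock & ~error)]) = {t1, t6}
AF A[lock U (lock & ~error)]: least fixpoint, start Z0 = {t1, t6}, add states with every successor in Z. Already a fixed point.
Sat(AF A[lock U (lock & ~error)]) = {t1, t6}
|Sat(AF A[lock U (lock & ~error)])| = |{t1, t6}| = 2.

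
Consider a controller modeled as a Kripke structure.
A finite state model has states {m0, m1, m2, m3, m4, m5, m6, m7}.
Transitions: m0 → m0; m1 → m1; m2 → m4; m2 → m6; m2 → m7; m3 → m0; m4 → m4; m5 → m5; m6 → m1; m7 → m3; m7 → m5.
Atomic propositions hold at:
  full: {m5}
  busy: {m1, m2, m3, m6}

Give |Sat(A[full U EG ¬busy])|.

Sat(¬busy) = {m0, m4, m5, m7}
EG ¬busy: greatest fixpoint, start Z0 = {m0, m4, m5, m7}, keep only states in Sat with some successor in Z. Already a fixed point.
Sat(EG ¬busy) = {m0, m4, m5, m7}
A[full U EG ¬busy]: least fixpoint, start Z0 = Sat(EG ¬busy) = {m0, m4, m5, m7}, add states in Sat(full) with every successor in Z. Already a fixed point.
Sat(A[full U EG ¬busy]) = {m0, m4, m5, m7}
|Sat(A[full U EG ¬busy])| = |{m0, m4, m5, m7}| = 4.

4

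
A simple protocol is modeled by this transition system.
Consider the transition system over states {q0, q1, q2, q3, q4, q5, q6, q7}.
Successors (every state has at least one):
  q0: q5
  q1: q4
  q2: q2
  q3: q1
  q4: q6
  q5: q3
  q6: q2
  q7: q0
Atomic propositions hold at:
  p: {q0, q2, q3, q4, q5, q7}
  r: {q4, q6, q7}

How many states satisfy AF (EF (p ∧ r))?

Sat(p ∧ r) = {q4, q7}
EF (p ∧ r): least fixpoint, start Z0 = {q4, q7}, add states with some successor in Z. Z1 = {q1, q4, q7}; Z2 = {q1, q3, q4, q7}; Z3 = {q1, q3, q4, q5, q7}; Z4 = {q0, q1, q3, q4, q5, q7}; fixed.
Sat(EF (p ∧ r)) = {q0, q1, q3, q4, q5, q7}
AF (EF (p ∧ r)): least fixpoint, start Z0 = {q0, q1, q3, q4, q5, q7}, add states with every successor in Z. Already a fixed point.
Sat(AF (EF (p ∧ r))) = {q0, q1, q3, q4, q5, q7}
|Sat(AF (EF (p ∧ r)))| = |{q0, q1, q3, q4, q5, q7}| = 6.

6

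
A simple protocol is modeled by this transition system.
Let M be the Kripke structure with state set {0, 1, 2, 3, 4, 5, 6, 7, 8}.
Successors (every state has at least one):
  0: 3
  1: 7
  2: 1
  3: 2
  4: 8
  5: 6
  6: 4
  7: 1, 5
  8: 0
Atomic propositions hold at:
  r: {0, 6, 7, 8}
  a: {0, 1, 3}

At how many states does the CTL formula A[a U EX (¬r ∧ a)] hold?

5

Sat(¬r) = {1, 2, 3, 4, 5}
Sat(¬r ∧ a) = {1, 3}
Sat(EX (¬r ∧ a)) = {s : some successor in {1, 3}} = {0, 2, 7}
A[a U EX (¬r ∧ a)]: least fixpoint, start Z0 = Sat(EX (¬r ∧ a)) = {0, 2, 7}, add states in Sat(a) with every successor in Z. Z1 = {0, 1, 2, 3, 7}; fixed.
Sat(A[a U EX (¬r ∧ a)]) = {0, 1, 2, 3, 7}
|Sat(A[a U EX (¬r ∧ a)])| = |{0, 1, 2, 3, 7}| = 5.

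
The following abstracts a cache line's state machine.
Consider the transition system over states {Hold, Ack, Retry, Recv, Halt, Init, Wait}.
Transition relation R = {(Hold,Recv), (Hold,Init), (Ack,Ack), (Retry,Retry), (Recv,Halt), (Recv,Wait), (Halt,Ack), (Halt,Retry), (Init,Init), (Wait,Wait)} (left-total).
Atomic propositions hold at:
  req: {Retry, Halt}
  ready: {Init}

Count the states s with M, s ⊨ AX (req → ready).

Sat(req → ready) = {Hold, Ack, Recv, Init, Wait}
Sat(AX (req → ready)) = {s : every successor in {Hold, Ack, Recv, Init, Wait}} = {Hold, Ack, Init, Wait}
|Sat(AX (req → ready))| = |{Hold, Ack, Init, Wait}| = 4.

4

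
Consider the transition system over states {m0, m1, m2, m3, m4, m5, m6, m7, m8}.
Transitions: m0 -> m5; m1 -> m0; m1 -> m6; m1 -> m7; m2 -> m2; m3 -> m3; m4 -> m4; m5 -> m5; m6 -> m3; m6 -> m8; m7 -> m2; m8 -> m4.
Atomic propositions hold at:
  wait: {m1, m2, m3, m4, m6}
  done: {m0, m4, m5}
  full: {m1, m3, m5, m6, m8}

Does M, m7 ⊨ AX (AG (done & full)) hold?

Sat(done & full) = {m5}
AG (done & full): greatest fixpoint, start Z0 = {m5}, keep only states in Sat with every successor in Z. Already a fixed point.
Sat(AG (done & full)) = {m5}
Sat(AX (AG (done & full))) = {s : every successor in {m5}} = {m0, m5}
m7 ∉ Sat(AX (AG (done & full))) = {m0, m5}, so the formula does not hold at m7.

No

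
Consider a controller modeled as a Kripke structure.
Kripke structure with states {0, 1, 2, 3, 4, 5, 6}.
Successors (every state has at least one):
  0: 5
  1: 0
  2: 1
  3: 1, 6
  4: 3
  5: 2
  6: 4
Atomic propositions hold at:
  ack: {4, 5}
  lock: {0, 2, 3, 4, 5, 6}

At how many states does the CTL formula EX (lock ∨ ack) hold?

Sat(lock ∨ ack) = {0, 2, 3, 4, 5, 6}
Sat(EX (lock ∨ ack)) = {s : some successor in {0, 2, 3, 4, 5, 6}} = {0, 1, 3, 4, 5, 6}
|Sat(EX (lock ∨ ack))| = |{0, 1, 3, 4, 5, 6}| = 6.

6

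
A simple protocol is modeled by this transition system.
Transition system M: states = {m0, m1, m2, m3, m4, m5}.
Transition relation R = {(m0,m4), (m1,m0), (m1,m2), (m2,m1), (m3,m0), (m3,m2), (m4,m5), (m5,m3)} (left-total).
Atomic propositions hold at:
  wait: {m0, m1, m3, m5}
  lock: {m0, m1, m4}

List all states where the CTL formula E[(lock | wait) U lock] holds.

Sat(lock | wait) = {m0, m1, m3, m4, m5}
E[(lock | wait) U lock]: least fixpoint, start Z0 = Sat(lock) = {m0, m1, m4}, add states in Sat(lock | wait) with some successor in Z. Z1 = {m0, m1, m3, m4}; Z2 = {m0, m1, m3, m4, m5}; fixed.
Sat(E[(lock | wait) U lock]) = {m0, m1, m3, m4, m5}

{m0, m1, m3, m4, m5}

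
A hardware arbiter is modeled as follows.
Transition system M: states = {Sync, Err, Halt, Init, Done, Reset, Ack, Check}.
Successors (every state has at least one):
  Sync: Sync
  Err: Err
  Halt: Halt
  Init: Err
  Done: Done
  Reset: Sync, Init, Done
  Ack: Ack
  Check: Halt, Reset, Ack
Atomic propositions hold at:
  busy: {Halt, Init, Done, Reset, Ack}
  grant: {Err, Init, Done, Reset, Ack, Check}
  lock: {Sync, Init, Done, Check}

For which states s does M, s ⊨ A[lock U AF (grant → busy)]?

Sat(grant → busy) = {Sync, Halt, Init, Done, Reset, Ack}
AF (grant → busy): least fixpoint, start Z0 = {Sync, Halt, Init, Done, Reset, Ack}, add states with every successor in Z. Z1 = {Sync, Halt, Init, Done, Reset, Ack, Check}; fixed.
Sat(AF (grant → busy)) = {Sync, Halt, Init, Done, Reset, Ack, Check}
A[lock U AF (grant → busy)]: least fixpoint, start Z0 = Sat(AF (grant → busy)) = {Sync, Halt, Init, Done, Reset, Ack, Check}, add states in Sat(lock) with every successor in Z. Already a fixed point.
Sat(A[lock U AF (grant → busy)]) = {Sync, Halt, Init, Done, Reset, Ack, Check}

{Sync, Halt, Init, Done, Reset, Ack, Check}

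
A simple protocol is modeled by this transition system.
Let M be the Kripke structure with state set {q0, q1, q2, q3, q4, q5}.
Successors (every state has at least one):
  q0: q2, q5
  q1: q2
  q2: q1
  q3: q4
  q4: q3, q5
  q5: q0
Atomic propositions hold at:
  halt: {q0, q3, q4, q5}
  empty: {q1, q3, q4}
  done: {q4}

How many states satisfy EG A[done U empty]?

A[done U empty]: least fixpoint, start Z0 = Sat(empty) = {q1, q3, q4}, add states in Sat(done) with every successor in Z. Already a fixed point.
Sat(A[done U empty]) = {q1, q3, q4}
EG A[done U empty]: greatest fixpoint, start Z0 = {q1, q3, q4}, keep only states in Sat with some successor in Z. Z1 = {q3, q4}; fixed.
Sat(EG A[done U empty]) = {q3, q4}
|Sat(EG A[done U empty])| = |{q3, q4}| = 2.

2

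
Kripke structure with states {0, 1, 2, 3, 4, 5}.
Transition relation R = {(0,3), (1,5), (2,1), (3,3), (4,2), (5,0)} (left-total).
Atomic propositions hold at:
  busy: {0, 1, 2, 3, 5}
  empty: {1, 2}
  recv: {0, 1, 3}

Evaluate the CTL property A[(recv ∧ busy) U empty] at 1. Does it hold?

Sat(recv ∧ busy) = {0, 1, 3}
A[(recv ∧ busy) U empty]: least fixpoint, start Z0 = Sat(empty) = {1, 2}, add states in Sat(recv ∧ busy) with every successor in Z. Already a fixed point.
Sat(A[(recv ∧ busy) U empty]) = {1, 2}
1 ∈ Sat(A[(recv ∧ busy) U empty]) = {1, 2}, so the formula holds at 1.

Yes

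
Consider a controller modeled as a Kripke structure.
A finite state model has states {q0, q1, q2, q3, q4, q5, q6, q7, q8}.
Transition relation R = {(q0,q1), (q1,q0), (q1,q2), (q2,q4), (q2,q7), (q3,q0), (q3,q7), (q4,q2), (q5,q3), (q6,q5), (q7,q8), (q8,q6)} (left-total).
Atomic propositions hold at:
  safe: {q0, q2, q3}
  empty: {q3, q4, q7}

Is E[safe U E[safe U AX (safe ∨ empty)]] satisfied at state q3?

Sat(safe ∨ empty) = {q0, q2, q3, q4, q7}
Sat(AX (safe ∨ empty)) = {s : every successor in {q0, q2, q3, q4, q7}} = {q1, q2, q3, q4, q5}
E[safe U AX (safe ∨ empty)]: least fixpoint, start Z0 = Sat(AX (safe ∨ empty)) = {q1, q2, q3, q4, q5}, add states in Sat(safe) with some successor in Z. Z1 = {q0, q1, q2, q3, q4, q5}; fixed.
Sat(E[safe U AX (safe ∨ empty)]) = {q0, q1, q2, q3, q4, q5}
E[safe U E[safe U AX (safe ∨ empty)]]: least fixpoint, start Z0 = Sat(E[safe U AX (safe ∨ empty)]) = {q0, q1, q2, q3, q4, q5}, add states in Sat(safe) with some successor in Z. Already a fixed point.
Sat(E[safe U E[safe U AX (safe ∨ empty)]]) = {q0, q1, q2, q3, q4, q5}
q3 ∈ Sat(E[safe U E[safe U AX (safe ∨ empty)]]) = {q0, q1, q2, q3, q4, q5}, so the formula holds at q3.

Yes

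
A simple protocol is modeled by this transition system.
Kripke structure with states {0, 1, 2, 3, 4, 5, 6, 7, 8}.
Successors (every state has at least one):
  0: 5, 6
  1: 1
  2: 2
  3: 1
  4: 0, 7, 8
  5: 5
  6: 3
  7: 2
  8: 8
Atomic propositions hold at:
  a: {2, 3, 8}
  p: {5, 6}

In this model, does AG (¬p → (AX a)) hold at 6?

No

Sat(¬p) = {0, 1, 2, 3, 4, 7, 8}
Sat(AX a) = {s : every successor in {2, 3, 8}} = {2, 6, 7, 8}
Sat(¬p → (AX a)) = {2, 5, 6, 7, 8}
AG (¬p → (AX a)): greatest fixpoint, start Z0 = {2, 5, 6, 7, 8}, keep only states in Sat with every successor in Z. Z1 = {2, 5, 7, 8}; fixed.
Sat(AG (¬p → (AX a))) = {2, 5, 7, 8}
6 ∉ Sat(AG (¬p → (AX a))) = {2, 5, 7, 8}, so the formula does not hold at 6.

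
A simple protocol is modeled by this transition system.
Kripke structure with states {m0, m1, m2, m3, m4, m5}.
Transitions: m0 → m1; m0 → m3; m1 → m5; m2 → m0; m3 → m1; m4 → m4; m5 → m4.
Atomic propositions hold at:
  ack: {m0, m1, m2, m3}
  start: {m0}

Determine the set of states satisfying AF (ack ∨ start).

{m0, m1, m2, m3}

Sat(ack ∨ start) = {m0, m1, m2, m3}
AF (ack ∨ start): least fixpoint, start Z0 = {m0, m1, m2, m3}, add states with every successor in Z. Already a fixed point.
Sat(AF (ack ∨ start)) = {m0, m1, m2, m3}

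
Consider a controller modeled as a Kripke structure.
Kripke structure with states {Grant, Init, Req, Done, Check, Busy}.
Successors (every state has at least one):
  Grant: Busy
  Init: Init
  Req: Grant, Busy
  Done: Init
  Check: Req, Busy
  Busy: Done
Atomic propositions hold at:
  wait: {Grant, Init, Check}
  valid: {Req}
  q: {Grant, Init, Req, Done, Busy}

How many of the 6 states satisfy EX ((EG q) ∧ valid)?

1

EG q: greatest fixpoint, start Z0 = {Grant, Init, Req, Done, Busy}, keep only states in Sat with some successor in Z. Already a fixed point.
Sat(EG q) = {Grant, Init, Req, Done, Busy}
Sat((EG q) ∧ valid) = {Req}
Sat(EX ((EG q) ∧ valid)) = {s : some successor in {Req}} = {Check}
|Sat(EX ((EG q) ∧ valid))| = |{Check}| = 1.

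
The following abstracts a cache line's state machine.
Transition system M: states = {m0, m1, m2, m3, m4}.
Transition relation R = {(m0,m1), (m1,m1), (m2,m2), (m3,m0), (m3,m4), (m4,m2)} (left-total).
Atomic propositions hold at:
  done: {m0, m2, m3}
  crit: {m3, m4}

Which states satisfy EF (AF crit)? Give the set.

AF crit: least fixpoint, start Z0 = {m3, m4}, add states with every successor in Z. Already a fixed point.
Sat(AF crit) = {m3, m4}
EF (AF crit): least fixpoint, start Z0 = {m3, m4}, add states with some successor in Z. Already a fixed point.
Sat(EF (AF crit)) = {m3, m4}

{m3, m4}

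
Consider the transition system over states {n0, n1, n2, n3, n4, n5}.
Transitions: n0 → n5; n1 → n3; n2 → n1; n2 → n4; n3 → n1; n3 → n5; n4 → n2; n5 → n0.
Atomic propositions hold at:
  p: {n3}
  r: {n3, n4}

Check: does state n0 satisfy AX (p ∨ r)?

Sat(p ∨ r) = {n3, n4}
Sat(AX (p ∨ r)) = {s : every successor in {n3, n4}} = {n1}
n0 ∉ Sat(AX (p ∨ r)) = {n1}, so the formula does not hold at n0.

No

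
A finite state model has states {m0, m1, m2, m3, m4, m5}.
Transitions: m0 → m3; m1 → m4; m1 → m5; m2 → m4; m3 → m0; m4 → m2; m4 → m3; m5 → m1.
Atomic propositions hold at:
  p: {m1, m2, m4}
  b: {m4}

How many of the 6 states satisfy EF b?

4

EF b: least fixpoint, start Z0 = {m4}, add states with some successor in Z. Z1 = {m1, m2, m4}; Z2 = {m1, m2, m4, m5}; fixed.
Sat(EF b) = {m1, m2, m4, m5}
|Sat(EF b)| = |{m1, m2, m4, m5}| = 4.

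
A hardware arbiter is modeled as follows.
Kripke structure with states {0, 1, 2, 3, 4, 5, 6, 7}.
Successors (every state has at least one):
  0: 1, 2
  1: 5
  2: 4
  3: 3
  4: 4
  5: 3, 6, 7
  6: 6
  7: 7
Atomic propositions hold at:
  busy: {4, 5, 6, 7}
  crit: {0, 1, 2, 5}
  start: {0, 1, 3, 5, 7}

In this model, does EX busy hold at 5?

Yes

Sat(EX busy) = {s : some successor in {4, 5, 6, 7}} = {1, 2, 4, 5, 6, 7}
5 ∈ Sat(EX busy) = {1, 2, 4, 5, 6, 7}, so the formula holds at 5.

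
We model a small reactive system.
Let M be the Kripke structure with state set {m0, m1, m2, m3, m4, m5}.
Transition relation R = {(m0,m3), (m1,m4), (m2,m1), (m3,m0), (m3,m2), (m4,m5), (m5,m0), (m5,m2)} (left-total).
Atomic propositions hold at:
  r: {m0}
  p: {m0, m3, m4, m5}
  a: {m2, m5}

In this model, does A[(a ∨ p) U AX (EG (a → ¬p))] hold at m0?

Sat(a ∨ p) = {m0, m2, m3, m4, m5}
Sat(¬p) = {m1, m2}
Sat(a → ¬p) = {m0, m1, m2, m3, m4}
EG (a → ¬p): greatest fixpoint, start Z0 = {m0, m1, m2, m3, m4}, keep only states in Sat with some successor in Z. Z1 = {m0, m1, m2, m3}; Z2 = {m0, m2, m3}; Z3 = {m0, m3}; fixed.
Sat(EG (a → ¬p)) = {m0, m3}
Sat(AX (EG (a → ¬p))) = {s : every successor in {m0, m3}} = {m0}
A[(a ∨ p) U AX (EG (a → ¬p))]: least fixpoint, start Z0 = Sat(AX (EG (a → ¬p))) = {m0}, add states in Sat(a ∨ p) with every successor in Z. Already a fixed point.
Sat(A[(a ∨ p) U AX (EG (a → ¬p))]) = {m0}
m0 ∈ Sat(A[(a ∨ p) U AX (EG (a → ¬p))]) = {m0}, so the formula holds at m0.

Yes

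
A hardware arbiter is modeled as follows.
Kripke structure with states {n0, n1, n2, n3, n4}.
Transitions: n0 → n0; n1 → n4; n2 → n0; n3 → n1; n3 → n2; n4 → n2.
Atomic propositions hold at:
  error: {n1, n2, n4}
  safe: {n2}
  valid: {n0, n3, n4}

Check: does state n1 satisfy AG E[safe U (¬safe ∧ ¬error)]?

No

Sat(¬safe) = {n0, n1, n3, n4}
Sat(¬error) = {n0, n3}
Sat(¬safe ∧ ¬error) = {n0, n3}
E[safe U (¬safe ∧ ¬error)]: least fixpoint, start Z0 = Sat((¬safe ∧ ¬error)) = {n0, n3}, add states in Sat(safe) with some successor in Z. Z1 = {n0, n2, n3}; fixed.
Sat(E[safe U (¬safe ∧ ¬error)]) = {n0, n2, n3}
AG E[safe U (¬safe ∧ ¬error)]: greatest fixpoint, start Z0 = {n0, n2, n3}, keep only states in Sat with every successor in Z. Z1 = {n0, n2}; fixed.
Sat(AG E[safe U (¬safe ∧ ¬error)]) = {n0, n2}
n1 ∉ Sat(AG E[safe U (¬safe ∧ ¬error)]) = {n0, n2}, so the formula does not hold at n1.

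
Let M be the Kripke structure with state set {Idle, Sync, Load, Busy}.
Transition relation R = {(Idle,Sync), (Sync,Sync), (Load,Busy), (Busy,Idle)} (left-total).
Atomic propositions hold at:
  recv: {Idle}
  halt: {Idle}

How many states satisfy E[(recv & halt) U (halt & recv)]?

1

Sat(recv & halt) = {Idle}
Sat(halt & recv) = {Idle}
E[(recv & halt) U (halt & recv)]: least fixpoint, start Z0 = Sat((halt & recv)) = {Idle}, add states in Sat(recv & halt) with some successor in Z. Already a fixed point.
Sat(E[(recv & halt) U (halt & recv)]) = {Idle}
|Sat(E[(recv & halt) U (halt & recv)])| = |{Idle}| = 1.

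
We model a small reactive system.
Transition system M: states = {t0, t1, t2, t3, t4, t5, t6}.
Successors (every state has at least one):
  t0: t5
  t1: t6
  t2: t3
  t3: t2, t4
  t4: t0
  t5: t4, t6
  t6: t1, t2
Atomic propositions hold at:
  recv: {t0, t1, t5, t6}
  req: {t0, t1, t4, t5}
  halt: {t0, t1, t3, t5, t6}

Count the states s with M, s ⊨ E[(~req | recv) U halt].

Sat(~req) = {t2, t3, t6}
Sat(~req | recv) = {t0, t1, t2, t3, t5, t6}
E[(~req | recv) U halt]: least fixpoint, start Z0 = Sat(halt) = {t0, t1, t3, t5, t6}, add states in Sat(~req | recv) with some successor in Z. Z1 = {t0, t1, t2, t3, t5, t6}; fixed.
Sat(E[(~req | recv) U halt]) = {t0, t1, t2, t3, t5, t6}
|Sat(E[(~req | recv) U halt])| = |{t0, t1, t2, t3, t5, t6}| = 6.

6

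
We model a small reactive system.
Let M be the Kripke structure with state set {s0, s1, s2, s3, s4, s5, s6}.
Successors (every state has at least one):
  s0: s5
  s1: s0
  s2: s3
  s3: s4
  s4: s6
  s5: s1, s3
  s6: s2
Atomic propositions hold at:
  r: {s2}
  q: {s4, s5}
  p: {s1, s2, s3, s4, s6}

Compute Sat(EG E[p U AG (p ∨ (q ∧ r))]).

Sat(q ∧ r) = ∅
Sat(p ∨ (q ∧ r)) = {s1, s2, s3, s4, s6}
AG (p ∨ (q ∧ r)): greatest fixpoint, start Z0 = {s1, s2, s3, s4, s6}, keep only states in Sat with every successor in Z. Z1 = {s2, s3, s4, s6}; fixed.
Sat(AG (p ∨ (q ∧ r))) = {s2, s3, s4, s6}
E[p U AG (p ∨ (q ∧ r))]: least fixpoint, start Z0 = Sat(AG (p ∨ (q ∧ r))) = {s2, s3, s4, s6}, add states in Sat(p) with some successor in Z. Already a fixed point.
Sat(E[p U AG (p ∨ (q ∧ r))]) = {s2, s3, s4, s6}
EG E[p U AG (p ∨ (q ∧ r))]: greatest fixpoint, start Z0 = {s2, s3, s4, s6}, keep only states in Sat with some successor in Z. Already a fixed point.
Sat(EG E[p U AG (p ∨ (q ∧ r))]) = {s2, s3, s4, s6}

{s2, s3, s4, s6}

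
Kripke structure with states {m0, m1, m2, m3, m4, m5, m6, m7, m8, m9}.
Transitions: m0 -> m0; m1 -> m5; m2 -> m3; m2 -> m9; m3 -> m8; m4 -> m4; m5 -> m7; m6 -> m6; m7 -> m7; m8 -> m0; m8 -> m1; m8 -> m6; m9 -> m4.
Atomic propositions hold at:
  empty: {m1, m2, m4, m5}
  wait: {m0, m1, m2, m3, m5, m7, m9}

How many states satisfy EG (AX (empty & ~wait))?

2

Sat(~wait) = {m4, m6, m8}
Sat(empty & ~wait) = {m4}
Sat(AX (empty & ~wait)) = {s : every successor in {m4}} = {m4, m9}
EG (AX (empty & ~wait)): greatest fixpoint, start Z0 = {m4, m9}, keep only states in Sat with some successor in Z. Already a fixed point.
Sat(EG (AX (empty & ~wait))) = {m4, m9}
|Sat(EG (AX (empty & ~wait)))| = |{m4, m9}| = 2.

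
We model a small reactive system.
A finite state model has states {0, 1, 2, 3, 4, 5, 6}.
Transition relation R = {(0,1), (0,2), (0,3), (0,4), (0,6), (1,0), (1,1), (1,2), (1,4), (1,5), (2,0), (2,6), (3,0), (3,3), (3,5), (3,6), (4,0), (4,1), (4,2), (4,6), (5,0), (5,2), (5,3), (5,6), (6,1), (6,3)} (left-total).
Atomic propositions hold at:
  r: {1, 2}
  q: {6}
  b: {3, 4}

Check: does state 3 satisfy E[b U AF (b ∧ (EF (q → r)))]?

Sat(q → r) = {0, 1, 2, 3, 4, 5}
EF (q → r): least fixpoint, start Z0 = {0, 1, 2, 3, 4, 5}, add states with some successor in Z. Z1 = {0, 1, 2, 3, 4, 5, 6}; fixed.
Sat(EF (q → r)) = {0, 1, 2, 3, 4, 5, 6}
Sat(b ∧ (EF (q → r))) = {3, 4}
AF (b ∧ (EF (q → r))): least fixpoint, start Z0 = {3, 4}, add states with every successor in Z. Already a fixed point.
Sat(AF (b ∧ (EF (q → r)))) = {3, 4}
E[b U AF (b ∧ (EF (q → r)))]: least fixpoint, start Z0 = Sat(AF (b ∧ (EF (q → r)))) = {3, 4}, add states in Sat(b) with some successor in Z. Already a fixed point.
Sat(E[b U AF (b ∧ (EF (q → r)))]) = {3, 4}
3 ∈ Sat(E[b U AF (b ∧ (EF (q → r)))]) = {3, 4}, so the formula holds at 3.

Yes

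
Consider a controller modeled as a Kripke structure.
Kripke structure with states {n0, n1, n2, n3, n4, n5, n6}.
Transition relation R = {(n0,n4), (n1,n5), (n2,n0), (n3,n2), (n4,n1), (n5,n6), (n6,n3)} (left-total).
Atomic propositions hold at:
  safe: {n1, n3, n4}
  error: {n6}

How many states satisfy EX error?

1

Sat(EX error) = {s : some successor in {n6}} = {n5}
|Sat(EX error)| = |{n5}| = 1.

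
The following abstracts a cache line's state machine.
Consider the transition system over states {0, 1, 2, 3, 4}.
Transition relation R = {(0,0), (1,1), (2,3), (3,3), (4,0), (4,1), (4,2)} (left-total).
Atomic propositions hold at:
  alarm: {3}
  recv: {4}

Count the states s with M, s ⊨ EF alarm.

3

EF alarm: least fixpoint, start Z0 = {3}, add states with some successor in Z. Z1 = {2, 3}; Z2 = {2, 3, 4}; fixed.
Sat(EF alarm) = {2, 3, 4}
|Sat(EF alarm)| = |{2, 3, 4}| = 3.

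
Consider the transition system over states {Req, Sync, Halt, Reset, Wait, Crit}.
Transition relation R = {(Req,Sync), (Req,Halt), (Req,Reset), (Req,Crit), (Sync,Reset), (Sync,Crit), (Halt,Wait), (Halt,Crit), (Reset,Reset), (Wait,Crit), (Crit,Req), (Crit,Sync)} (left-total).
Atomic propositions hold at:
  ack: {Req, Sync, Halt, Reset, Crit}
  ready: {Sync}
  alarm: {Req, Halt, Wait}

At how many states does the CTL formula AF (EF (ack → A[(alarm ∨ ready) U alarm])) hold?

5

Sat(alarm ∨ ready) = {Req, Sync, Halt, Wait}
A[(alarm ∨ ready) U alarm]: least fixpoint, start Z0 = Sat(alarm) = {Req, Halt, Wait}, add states in Sat(alarm ∨ ready) with every successor in Z. Already a fixed point.
Sat(A[(alarm ∨ ready) U alarm]) = {Req, Halt, Wait}
Sat(ack → A[(alarm ∨ ready) U alarm]) = {Req, Halt, Wait}
EF (ack → A[(alarm ∨ ready) U alarm]): least fixpoint, start Z0 = {Req, Halt, Wait}, add states with some successor in Z. Z1 = {Req, Halt, Wait, Crit}; Z2 = {Req, Sync, Halt, Wait, Crit}; fixed.
Sat(EF (ack → A[(alarm ∨ ready) U alarm])) = {Req, Sync, Halt, Wait, Crit}
AF (EF (ack → A[(alarm ∨ ready) U alarm])): least fixpoint, start Z0 = {Req, Sync, Halt, Wait, Crit}, add states with every successor in Z. Already a fixed point.
Sat(AF (EF (ack → A[(alarm ∨ ready) U alarm]))) = {Req, Sync, Halt, Wait, Crit}
|Sat(AF (EF (ack → A[(alarm ∨ ready) U alarm])))| = |{Req, Sync, Halt, Wait, Crit}| = 5.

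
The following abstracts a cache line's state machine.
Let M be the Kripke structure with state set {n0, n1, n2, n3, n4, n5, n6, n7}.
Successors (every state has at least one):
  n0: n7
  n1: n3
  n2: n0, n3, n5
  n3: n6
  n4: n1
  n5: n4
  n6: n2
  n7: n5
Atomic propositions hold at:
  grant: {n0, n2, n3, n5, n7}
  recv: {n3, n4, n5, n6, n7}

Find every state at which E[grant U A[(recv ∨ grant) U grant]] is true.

Sat(recv ∨ grant) = {n0, n2, n3, n4, n5, n6, n7}
A[(recv ∨ grant) U grant]: least fixpoint, start Z0 = Sat(grant) = {n0, n2, n3, n5, n7}, add states in Sat(recv ∨ grant) with every successor in Z. Z1 = {n0, n2, n3, n5, n6, n7}; fixed.
Sat(A[(recv ∨ grant) U grant]) = {n0, n2, n3, n5, n6, n7}
E[grant U A[(recv ∨ grant) U grant]]: least fixpoint, start Z0 = Sat(A[(recv ∨ grant) U grant]) = {n0, n2, n3, n5, n6, n7}, add states in Sat(grant) with some successor in Z. Already a fixed point.
Sat(E[grant U A[(recv ∨ grant) U grant]]) = {n0, n2, n3, n5, n6, n7}

{n0, n2, n3, n5, n6, n7}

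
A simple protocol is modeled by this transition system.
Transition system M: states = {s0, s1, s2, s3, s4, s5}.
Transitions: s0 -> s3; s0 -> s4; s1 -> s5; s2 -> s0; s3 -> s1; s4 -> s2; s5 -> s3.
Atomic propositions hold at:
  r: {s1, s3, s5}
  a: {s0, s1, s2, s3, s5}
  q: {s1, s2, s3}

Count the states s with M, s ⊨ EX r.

4

Sat(EX r) = {s : some successor in {s1, s3, s5}} = {s0, s1, s3, s5}
|Sat(EX r)| = |{s0, s1, s3, s5}| = 4.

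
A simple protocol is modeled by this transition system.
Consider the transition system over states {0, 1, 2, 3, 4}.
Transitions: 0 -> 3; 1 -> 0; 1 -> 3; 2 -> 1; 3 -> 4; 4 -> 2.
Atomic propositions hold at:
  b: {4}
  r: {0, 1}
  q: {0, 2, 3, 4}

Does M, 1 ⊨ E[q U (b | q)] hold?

Sat(b | q) = {0, 2, 3, 4}
E[q U (b | q)]: least fixpoint, start Z0 = Sat((b | q)) = {0, 2, 3, 4}, add states in Sat(q) with some successor in Z. Already a fixed point.
Sat(E[q U (b | q)]) = {0, 2, 3, 4}
1 ∉ Sat(E[q U (b | q)]) = {0, 2, 3, 4}, so the formula does not hold at 1.

No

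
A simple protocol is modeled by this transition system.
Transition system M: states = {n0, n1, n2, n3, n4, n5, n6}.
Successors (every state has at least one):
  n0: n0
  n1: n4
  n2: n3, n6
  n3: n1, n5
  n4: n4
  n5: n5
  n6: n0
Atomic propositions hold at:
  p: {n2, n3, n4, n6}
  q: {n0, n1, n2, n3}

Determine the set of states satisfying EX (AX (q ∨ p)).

Sat(q ∨ p) = {n0, n1, n2, n3, n4, n6}
Sat(AX (q ∨ p)) = {s : every successor in {n0, n1, n2, n3, n4, n6}} = {n0, n1, n2, n4, n6}
Sat(EX (AX (q ∨ p))) = {s : some successor in {n0, n1, n2, n4, n6}} = {n0, n1, n2, n3, n4, n6}

{n0, n1, n2, n3, n4, n6}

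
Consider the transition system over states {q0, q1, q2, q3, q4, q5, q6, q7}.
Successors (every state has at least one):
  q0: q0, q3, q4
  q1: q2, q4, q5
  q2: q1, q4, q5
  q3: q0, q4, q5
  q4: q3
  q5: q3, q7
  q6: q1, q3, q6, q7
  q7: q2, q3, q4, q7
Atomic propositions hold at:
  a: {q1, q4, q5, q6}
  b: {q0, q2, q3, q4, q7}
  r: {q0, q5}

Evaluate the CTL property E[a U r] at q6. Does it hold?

Yes

E[a U r]: least fixpoint, start Z0 = Sat(r) = {q0, q5}, add states in Sat(a) with some successor in Z. Z1 = {q0, q1, q5}; Z2 = {q0, q1, q5, q6}; fixed.
Sat(E[a U r]) = {q0, q1, q5, q6}
q6 ∈ Sat(E[a U r]) = {q0, q1, q5, q6}, so the formula holds at q6.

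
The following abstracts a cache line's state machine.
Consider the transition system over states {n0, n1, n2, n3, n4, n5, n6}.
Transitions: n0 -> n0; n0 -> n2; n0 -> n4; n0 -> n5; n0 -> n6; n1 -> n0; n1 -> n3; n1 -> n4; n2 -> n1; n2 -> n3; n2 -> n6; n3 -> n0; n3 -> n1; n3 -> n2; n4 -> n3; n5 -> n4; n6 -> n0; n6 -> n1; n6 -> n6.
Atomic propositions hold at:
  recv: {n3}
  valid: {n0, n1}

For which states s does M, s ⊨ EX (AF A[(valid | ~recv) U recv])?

{n0, n1, n2, n4, n5}

Sat(~recv) = {n0, n1, n2, n4, n5, n6}
Sat(valid | ~recv) = {n0, n1, n2, n4, n5, n6}
A[(valid | ~recv) U recv]: least fixpoint, start Z0 = Sat(recv) = {n3}, add states in Sat(valid | ~recv) with every successor in Z. Z1 = {n3, n4}; Z2 = {n3, n4, n5}; fixed.
Sat(A[(valid | ~recv) U recv]) = {n3, n4, n5}
AF A[(valid | ~recv) U recv]: least fixpoint, start Z0 = {n3, n4, n5}, add states with every successor in Z. Already a fixed point.
Sat(AF A[(valid | ~recv) U recv]) = {n3, n4, n5}
Sat(EX (AF A[(valid | ~recv) U recv])) = {s : some successor in {n3, n4, n5}} = {n0, n1, n2, n4, n5}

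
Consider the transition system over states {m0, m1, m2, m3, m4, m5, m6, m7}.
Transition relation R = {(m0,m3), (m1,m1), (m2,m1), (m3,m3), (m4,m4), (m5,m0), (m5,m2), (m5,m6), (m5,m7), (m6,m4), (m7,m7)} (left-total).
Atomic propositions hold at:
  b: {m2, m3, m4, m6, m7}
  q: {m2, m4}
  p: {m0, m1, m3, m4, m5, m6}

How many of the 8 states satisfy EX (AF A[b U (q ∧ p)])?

Sat(q ∧ p) = {m4}
A[b U (q ∧ p)]: least fixpoint, start Z0 = Sat((q ∧ p)) = {m4}, add states in Sat(b) with every successor in Z. Z1 = {m4, m6}; fixed.
Sat(A[b U (q ∧ p)]) = {m4, m6}
AF A[b U (q ∧ p)]: least fixpoint, start Z0 = {m4, m6}, add states with every successor in Z. Already a fixed point.
Sat(AF A[b U (q ∧ p)]) = {m4, m6}
Sat(EX (AF A[b U (q ∧ p)])) = {s : some successor in {m4, m6}} = {m4, m5, m6}
|Sat(EX (AF A[b U (q ∧ p)]))| = |{m4, m5, m6}| = 3.

3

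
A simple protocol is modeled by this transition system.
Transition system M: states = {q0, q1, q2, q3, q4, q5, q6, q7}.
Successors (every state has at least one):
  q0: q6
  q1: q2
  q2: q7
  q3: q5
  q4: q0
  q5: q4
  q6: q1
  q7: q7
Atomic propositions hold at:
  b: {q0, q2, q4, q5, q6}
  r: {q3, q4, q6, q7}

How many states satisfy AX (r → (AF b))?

6

AF b: least fixpoint, start Z0 = {q0, q2, q4, q5, q6}, add states with every successor in Z. Z1 = {q0, q1, q2, q3, q4, q5, q6}; fixed.
Sat(AF b) = {q0, q1, q2, q3, q4, q5, q6}
Sat(r → (AF b)) = {q0, q1, q2, q3, q4, q5, q6}
Sat(AX (r → (AF b))) = {s : every successor in {q0, q1, q2, q3, q4, q5, q6}} = {q0, q1, q3, q4, q5, q6}
|Sat(AX (r → (AF b)))| = |{q0, q1, q3, q4, q5, q6}| = 6.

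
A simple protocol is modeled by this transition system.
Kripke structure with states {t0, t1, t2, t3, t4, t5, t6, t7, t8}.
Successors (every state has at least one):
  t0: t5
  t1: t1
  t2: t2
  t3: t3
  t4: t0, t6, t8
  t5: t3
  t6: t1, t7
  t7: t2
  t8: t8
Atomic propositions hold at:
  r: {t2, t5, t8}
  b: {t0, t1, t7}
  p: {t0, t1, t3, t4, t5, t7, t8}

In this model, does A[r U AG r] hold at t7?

AG r: greatest fixpoint, start Z0 = {t2, t5, t8}, keep only states in Sat with every successor in Z. Z1 = {t2, t8}; fixed.
Sat(AG r) = {t2, t8}
A[r U AG r]: least fixpoint, start Z0 = Sat(AG r) = {t2, t8}, add states in Sat(r) with every successor in Z. Already a fixed point.
Sat(A[r U AG r]) = {t2, t8}
t7 ∉ Sat(A[r U AG r]) = {t2, t8}, so the formula does not hold at t7.

No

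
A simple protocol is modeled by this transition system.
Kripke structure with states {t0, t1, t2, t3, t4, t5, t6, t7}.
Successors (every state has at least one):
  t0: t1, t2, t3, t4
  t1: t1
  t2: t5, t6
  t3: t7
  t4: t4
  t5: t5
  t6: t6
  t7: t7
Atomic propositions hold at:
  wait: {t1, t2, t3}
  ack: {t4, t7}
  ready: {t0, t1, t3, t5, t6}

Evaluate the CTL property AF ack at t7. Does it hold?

Yes

AF ack: least fixpoint, start Z0 = {t4, t7}, add states with every successor in Z. Z1 = {t3, t4, t7}; fixed.
Sat(AF ack) = {t3, t4, t7}
t7 ∈ Sat(AF ack) = {t3, t4, t7}, so the formula holds at t7.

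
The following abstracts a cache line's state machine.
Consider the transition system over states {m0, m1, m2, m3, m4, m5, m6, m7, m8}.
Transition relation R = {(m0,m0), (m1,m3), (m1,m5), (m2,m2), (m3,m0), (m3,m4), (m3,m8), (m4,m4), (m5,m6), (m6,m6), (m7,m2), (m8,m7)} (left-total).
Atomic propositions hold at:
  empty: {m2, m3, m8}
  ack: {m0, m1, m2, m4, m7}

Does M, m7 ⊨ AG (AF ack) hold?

AF ack: least fixpoint, start Z0 = {m0, m1, m2, m4, m7}, add states with every successor in Z. Z1 = {m0, m1, m2, m4, m7, m8}; Z2 = {m0, m1, m2, m3, m4, m7, m8}; fixed.
Sat(AF ack) = {m0, m1, m2, m3, m4, m7, m8}
AG (AF ack): greatest fixpoint, start Z0 = {m0, m1, m2, m3, m4, m7, m8}, keep only states in Sat with every successor in Z. Z1 = {m0, m2, m3, m4, m7, m8}; fixed.
Sat(AG (AF ack)) = {m0, m2, m3, m4, m7, m8}
m7 ∈ Sat(AG (AF ack)) = {m0, m2, m3, m4, m7, m8}, so the formula holds at m7.

Yes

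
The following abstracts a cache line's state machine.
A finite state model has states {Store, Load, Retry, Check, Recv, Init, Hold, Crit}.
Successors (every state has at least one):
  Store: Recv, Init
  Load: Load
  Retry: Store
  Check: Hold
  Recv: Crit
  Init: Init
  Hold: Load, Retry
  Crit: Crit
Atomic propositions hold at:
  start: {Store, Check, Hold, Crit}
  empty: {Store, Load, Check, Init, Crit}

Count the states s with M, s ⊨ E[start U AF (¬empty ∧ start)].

Sat(¬empty) = {Retry, Recv, Hold}
Sat(¬empty ∧ start) = {Hold}
AF (¬empty ∧ start): least fixpoint, start Z0 = {Hold}, add states with every successor in Z. Z1 = {Check, Hold}; fixed.
Sat(AF (¬empty ∧ start)) = {Check, Hold}
E[start U AF (¬empty ∧ start)]: least fixpoint, start Z0 = Sat(AF (¬empty ∧ start)) = {Check, Hold}, add states in Sat(start) with some successor in Z. Already a fixed point.
Sat(E[start U AF (¬empty ∧ start)]) = {Check, Hold}
|Sat(E[start U AF (¬empty ∧ start)])| = |{Check, Hold}| = 2.

2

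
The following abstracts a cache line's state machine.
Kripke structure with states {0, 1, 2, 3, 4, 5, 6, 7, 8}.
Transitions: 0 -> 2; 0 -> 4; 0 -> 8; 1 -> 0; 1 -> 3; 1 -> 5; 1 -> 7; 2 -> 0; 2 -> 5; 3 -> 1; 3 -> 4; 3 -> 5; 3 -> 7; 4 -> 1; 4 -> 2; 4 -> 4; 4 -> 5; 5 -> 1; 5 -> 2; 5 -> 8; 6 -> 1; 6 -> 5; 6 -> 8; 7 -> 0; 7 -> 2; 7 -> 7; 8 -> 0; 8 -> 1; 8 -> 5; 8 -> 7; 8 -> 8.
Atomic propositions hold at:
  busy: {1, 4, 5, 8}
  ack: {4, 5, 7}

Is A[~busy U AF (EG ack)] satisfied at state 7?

Yes

Sat(~busy) = {0, 2, 3, 6, 7}
EG ack: greatest fixpoint, start Z0 = {4, 5, 7}, keep only states in Sat with some successor in Z. Z1 = {4, 7}; fixed.
Sat(EG ack) = {4, 7}
AF (EG ack): least fixpoint, start Z0 = {4, 7}, add states with every successor in Z. Already a fixed point.
Sat(AF (EG ack)) = {4, 7}
A[~busy U AF (EG ack)]: least fixpoint, start Z0 = Sat(AF (EG ack)) = {4, 7}, add states in Sat(~busy) with every successor in Z. Already a fixed point.
Sat(A[~busy U AF (EG ack)]) = {4, 7}
7 ∈ Sat(A[~busy U AF (EG ack)]) = {4, 7}, so the formula holds at 7.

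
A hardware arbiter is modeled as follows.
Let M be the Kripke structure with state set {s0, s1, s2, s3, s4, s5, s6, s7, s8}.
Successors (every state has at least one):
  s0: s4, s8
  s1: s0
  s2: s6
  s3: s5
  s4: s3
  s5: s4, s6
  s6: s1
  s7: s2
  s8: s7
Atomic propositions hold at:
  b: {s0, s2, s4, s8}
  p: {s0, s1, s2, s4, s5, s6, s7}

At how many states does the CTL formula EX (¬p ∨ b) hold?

5

Sat(¬p) = {s3, s8}
Sat(¬p ∨ b) = {s0, s2, s3, s4, s8}
Sat(EX (¬p ∨ b)) = {s : some successor in {s0, s2, s3, s4, s8}} = {s0, s1, s4, s5, s7}
|Sat(EX (¬p ∨ b))| = |{s0, s1, s4, s5, s7}| = 5.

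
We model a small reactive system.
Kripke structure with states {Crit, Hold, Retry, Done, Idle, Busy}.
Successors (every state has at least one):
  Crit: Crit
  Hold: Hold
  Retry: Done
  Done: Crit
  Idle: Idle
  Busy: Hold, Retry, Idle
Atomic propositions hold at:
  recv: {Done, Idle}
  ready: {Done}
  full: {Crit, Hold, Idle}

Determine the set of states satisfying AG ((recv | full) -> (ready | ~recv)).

Sat(recv | full) = {Crit, Hold, Done, Idle}
Sat(~recv) = {Crit, Hold, Retry, Busy}
Sat(ready | ~recv) = {Crit, Hold, Retry, Done, Busy}
Sat((recv | full) -> (ready | ~recv)) = {Crit, Hold, Retry, Done, Busy}
AG ((recv | full) -> (ready | ~recv)): greatest fixpoint, start Z0 = {Crit, Hold, Retry, Done, Busy}, keep only states in Sat with every successor in Z. Z1 = {Crit, Hold, Retry, Done}; fixed.
Sat(AG ((recv | full) -> (ready | ~recv))) = {Crit, Hold, Retry, Done}

{Crit, Hold, Retry, Done}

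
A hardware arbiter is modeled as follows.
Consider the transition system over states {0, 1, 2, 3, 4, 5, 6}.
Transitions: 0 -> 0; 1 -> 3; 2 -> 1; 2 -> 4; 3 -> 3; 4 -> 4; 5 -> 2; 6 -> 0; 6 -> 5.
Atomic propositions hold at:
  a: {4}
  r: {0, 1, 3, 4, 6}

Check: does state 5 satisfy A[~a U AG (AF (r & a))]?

No

Sat(~a) = {0, 1, 2, 3, 5, 6}
Sat(r & a) = {4}
AF (r & a): least fixpoint, start Z0 = {4}, add states with every successor in Z. Already a fixed point.
Sat(AF (r & a)) = {4}
AG (AF (r & a)): greatest fixpoint, start Z0 = {4}, keep only states in Sat with every successor in Z. Already a fixed point.
Sat(AG (AF (r & a))) = {4}
A[~a U AG (AF (r & a))]: least fixpoint, start Z0 = Sat(AG (AF (r & a))) = {4}, add states in Sat(~a) with every successor in Z. Already a fixed point.
Sat(A[~a U AG (AF (r & a))]) = {4}
5 ∉ Sat(A[~a U AG (AF (r & a))]) = {4}, so the formula does not hold at 5.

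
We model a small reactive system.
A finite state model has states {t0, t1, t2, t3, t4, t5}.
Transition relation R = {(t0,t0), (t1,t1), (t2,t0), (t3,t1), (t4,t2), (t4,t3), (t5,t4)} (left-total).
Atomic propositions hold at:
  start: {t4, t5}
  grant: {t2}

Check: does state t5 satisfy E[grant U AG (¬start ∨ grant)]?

No

Sat(¬start) = {t0, t1, t2, t3}
Sat(¬start ∨ grant) = {t0, t1, t2, t3}
AG (¬start ∨ grant): greatest fixpoint, start Z0 = {t0, t1, t2, t3}, keep only states in Sat with every successor in Z. Already a fixed point.
Sat(AG (¬start ∨ grant)) = {t0, t1, t2, t3}
E[grant U AG (¬start ∨ grant)]: least fixpoint, start Z0 = Sat(AG (¬start ∨ grant)) = {t0, t1, t2, t3}, add states in Sat(grant) with some successor in Z. Already a fixed point.
Sat(E[grant U AG (¬start ∨ grant)]) = {t0, t1, t2, t3}
t5 ∉ Sat(E[grant U AG (¬start ∨ grant)]) = {t0, t1, t2, t3}, so the formula does not hold at t5.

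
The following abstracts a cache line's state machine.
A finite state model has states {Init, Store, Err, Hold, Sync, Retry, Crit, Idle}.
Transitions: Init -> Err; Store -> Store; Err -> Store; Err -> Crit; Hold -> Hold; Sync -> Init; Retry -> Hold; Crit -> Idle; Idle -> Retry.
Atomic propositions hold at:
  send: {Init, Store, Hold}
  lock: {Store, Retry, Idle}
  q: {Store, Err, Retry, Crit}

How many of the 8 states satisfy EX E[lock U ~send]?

Sat(~send) = {Err, Sync, Retry, Crit, Idle}
E[lock U ~send]: least fixpoint, start Z0 = Sat(~send) = {Err, Sync, Retry, Crit, Idle}, add states in Sat(lock) with some successor in Z. Already a fixed point.
Sat(E[lock U ~send]) = {Err, Sync, Retry, Crit, Idle}
Sat(EX E[lock U ~send]) = {s : some successor in {Err, Sync, Retry, Crit, Idle}} = {Init, Err, Crit, Idle}
|Sat(EX E[lock U ~send])| = |{Init, Err, Crit, Idle}| = 4.

4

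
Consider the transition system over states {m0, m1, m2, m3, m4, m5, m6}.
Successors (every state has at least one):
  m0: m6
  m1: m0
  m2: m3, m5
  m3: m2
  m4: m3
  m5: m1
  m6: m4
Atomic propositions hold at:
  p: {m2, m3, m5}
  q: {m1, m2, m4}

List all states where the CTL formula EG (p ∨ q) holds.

{m2, m3, m4}

Sat(p ∨ q) = {m1, m2, m3, m4, m5}
EG (p ∨ q): greatest fixpoint, start Z0 = {m1, m2, m3, m4, m5}, keep only states in Sat with some successor in Z. Z1 = {m2, m3, m4, m5}; Z2 = {m2, m3, m4}; fixed.
Sat(EG (p ∨ q)) = {m2, m3, m4}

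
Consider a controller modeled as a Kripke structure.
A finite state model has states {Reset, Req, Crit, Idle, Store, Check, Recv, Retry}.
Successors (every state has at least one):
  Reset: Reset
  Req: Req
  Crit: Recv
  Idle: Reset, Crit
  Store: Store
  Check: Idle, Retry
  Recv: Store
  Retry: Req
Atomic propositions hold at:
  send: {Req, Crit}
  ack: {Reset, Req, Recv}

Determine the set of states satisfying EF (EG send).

EG send: greatest fixpoint, start Z0 = {Req, Crit}, keep only states in Sat with some successor in Z. Z1 = {Req}; fixed.
Sat(EG send) = {Req}
EF (EG send): least fixpoint, start Z0 = {Req}, add states with some successor in Z. Z1 = {Req, Retry}; Z2 = {Req, Check, Retry}; fixed.
Sat(EF (EG send)) = {Req, Check, Retry}

{Req, Check, Retry}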